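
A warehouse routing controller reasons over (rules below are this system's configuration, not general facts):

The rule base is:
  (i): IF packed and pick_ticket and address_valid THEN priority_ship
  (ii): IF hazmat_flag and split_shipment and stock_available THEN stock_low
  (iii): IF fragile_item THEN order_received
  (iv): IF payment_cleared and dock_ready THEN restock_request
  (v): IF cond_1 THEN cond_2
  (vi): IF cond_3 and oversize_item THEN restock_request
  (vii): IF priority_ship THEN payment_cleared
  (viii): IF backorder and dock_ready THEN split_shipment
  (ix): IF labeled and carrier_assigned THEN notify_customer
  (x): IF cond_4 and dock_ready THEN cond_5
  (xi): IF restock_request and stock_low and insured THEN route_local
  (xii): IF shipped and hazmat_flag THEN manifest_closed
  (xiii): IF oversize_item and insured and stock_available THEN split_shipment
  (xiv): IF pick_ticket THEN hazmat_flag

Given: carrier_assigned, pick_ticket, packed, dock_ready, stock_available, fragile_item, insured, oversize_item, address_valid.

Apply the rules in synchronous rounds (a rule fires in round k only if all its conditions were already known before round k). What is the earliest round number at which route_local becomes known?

4

Round 1 fires (i), (iii), (xiii), (xiv), giving priority_ship, order_received, split_shipment, hazmat_flag.
Round 2 fires (ii), (vii), giving stock_low, payment_cleared.
Round 3 fires (iv), giving restock_request.
Round 4 fires (xi), giving route_local.
route_local first appears in round 4.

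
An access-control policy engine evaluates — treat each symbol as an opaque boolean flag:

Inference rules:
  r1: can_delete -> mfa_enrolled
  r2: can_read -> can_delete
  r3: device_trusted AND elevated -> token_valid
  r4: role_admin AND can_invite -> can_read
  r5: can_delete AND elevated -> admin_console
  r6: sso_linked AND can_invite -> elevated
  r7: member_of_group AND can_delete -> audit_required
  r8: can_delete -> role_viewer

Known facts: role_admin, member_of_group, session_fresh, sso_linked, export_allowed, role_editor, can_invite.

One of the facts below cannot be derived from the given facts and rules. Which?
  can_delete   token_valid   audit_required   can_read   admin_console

token_valid

Round 1: r4 [role_admin AND can_invite -> can_read]; r6 [sso_linked AND can_invite -> elevated]. Adds can_read, elevated.
Round 2: r2 [can_read -> can_delete]. Adds can_delete.
Round 3: r1 [can_delete -> mfa_enrolled]; r5 [can_delete AND elevated -> admin_console]; r7 [member_of_group AND can_delete -> audit_required]; r8 [can_delete -> role_viewer]. Adds mfa_enrolled, admin_console, audit_required, role_viewer.
Derived: audit_required (round 3), can_read (round 1), can_delete (round 2), admin_console (round 3). token_valid never appears in any round.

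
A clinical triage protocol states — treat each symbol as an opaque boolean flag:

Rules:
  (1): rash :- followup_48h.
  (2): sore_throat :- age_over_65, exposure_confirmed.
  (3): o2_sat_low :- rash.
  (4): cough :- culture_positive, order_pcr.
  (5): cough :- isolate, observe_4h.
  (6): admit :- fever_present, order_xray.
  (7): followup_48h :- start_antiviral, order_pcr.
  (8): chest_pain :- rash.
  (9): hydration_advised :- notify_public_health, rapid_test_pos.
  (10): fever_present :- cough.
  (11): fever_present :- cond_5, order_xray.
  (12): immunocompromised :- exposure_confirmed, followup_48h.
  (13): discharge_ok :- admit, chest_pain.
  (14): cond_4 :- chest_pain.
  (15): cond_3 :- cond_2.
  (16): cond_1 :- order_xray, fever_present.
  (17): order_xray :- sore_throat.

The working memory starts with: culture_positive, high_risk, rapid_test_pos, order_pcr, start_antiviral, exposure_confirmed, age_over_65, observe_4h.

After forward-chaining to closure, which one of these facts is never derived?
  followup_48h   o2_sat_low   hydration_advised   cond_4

Round 1: (2) [sore_throat :- age_over_65, exposure_confirmed.]; (4) [cough :- culture_positive, order_pcr.]; (7) [followup_48h :- start_antiviral, order_pcr.]. New: sore_throat, cough, followup_48h.
Round 2: (1) [rash :- followup_48h.]; (10) [fever_present :- cough.]; (12) [immunocompromised :- exposure_confirmed, followup_48h.]; (17) [order_xray :- sore_throat.]. New: rash, fever_present, immunocompromised, order_xray.
Round 3: (3) [o2_sat_low :- rash.]; (6) [admit :- fever_present, order_xray.]; (8) [chest_pain :- rash.]; (16) [cond_1 :- order_xray, fever_present.]. New: o2_sat_low, admit, chest_pain, cond_1.
Round 4: (13) [discharge_ok :- admit, chest_pain.]; (14) [cond_4 :- chest_pain.]. New: discharge_ok, cond_4.
Derived: o2_sat_low (round 3), cond_4 (round 4), followup_48h (round 1). hydration_advised never appears in any round.

hydration_advised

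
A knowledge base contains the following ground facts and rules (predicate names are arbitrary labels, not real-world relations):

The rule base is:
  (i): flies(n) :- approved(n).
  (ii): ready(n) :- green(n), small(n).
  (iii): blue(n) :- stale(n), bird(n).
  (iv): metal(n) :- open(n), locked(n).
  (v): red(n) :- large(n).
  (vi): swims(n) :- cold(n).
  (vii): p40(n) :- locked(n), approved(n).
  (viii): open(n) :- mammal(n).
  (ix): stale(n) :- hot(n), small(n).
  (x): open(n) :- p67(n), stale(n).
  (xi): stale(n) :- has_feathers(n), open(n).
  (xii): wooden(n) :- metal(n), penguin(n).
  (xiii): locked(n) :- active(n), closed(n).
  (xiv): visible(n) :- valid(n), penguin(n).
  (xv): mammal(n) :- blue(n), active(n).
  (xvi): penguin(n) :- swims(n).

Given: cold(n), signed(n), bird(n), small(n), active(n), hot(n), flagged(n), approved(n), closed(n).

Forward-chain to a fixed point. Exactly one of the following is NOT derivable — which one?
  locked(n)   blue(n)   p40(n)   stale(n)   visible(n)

visible(n)

Round 1 fires (i), (vi), (ix), (xiii), giving flies(n), swims(n), stale(n), locked(n).
Round 2 fires (iii), (vii), (xvi), giving blue(n), p40(n), penguin(n).
Round 3 fires (xv), giving mammal(n).
Round 4 fires (viii), giving open(n).
Round 5 fires (iv), giving metal(n).
Round 6 fires (xii), giving wooden(n).
Derived: stale(n) (round 1), p40(n) (round 2), blue(n) (round 2), locked(n) (round 1). visible(n) never appears in any round.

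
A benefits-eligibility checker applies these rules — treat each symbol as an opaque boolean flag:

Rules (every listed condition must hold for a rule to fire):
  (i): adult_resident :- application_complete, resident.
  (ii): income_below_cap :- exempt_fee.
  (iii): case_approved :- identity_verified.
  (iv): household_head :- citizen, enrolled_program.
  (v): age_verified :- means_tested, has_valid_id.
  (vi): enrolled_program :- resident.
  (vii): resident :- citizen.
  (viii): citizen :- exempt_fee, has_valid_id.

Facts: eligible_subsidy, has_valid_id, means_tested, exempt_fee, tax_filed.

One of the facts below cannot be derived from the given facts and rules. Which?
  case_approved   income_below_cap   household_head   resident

case_approved

Round 1: (ii) [income_below_cap :- exempt_fee.]; (v) [age_verified :- means_tested, has_valid_id.]; (viii) [citizen :- exempt_fee, has_valid_id.]. New: income_below_cap, age_verified, citizen.
Round 2: (vii) [resident :- citizen.]. New: resident.
Round 3: (vi) [enrolled_program :- resident.]. New: enrolled_program.
Round 4: (iv) [household_head :- citizen, enrolled_program.]. New: household_head.
Derived: household_head (round 4), income_below_cap (round 1), resident (round 2). case_approved never appears in any round.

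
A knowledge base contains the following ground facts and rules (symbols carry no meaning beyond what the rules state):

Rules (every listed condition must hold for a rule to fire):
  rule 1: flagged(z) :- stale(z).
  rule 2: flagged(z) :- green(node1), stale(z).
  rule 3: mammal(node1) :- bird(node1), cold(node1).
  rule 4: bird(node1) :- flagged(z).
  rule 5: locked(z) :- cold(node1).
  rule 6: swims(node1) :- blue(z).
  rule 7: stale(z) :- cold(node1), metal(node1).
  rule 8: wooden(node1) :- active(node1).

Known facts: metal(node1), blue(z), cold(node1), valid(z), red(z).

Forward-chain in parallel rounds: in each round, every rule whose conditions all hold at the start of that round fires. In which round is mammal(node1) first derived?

4

Round 1 fires rule 5, rule 6, rule 7, giving locked(z), swims(node1), stale(z).
Round 2 fires rule 1, giving flagged(z).
Round 3 fires rule 4, giving bird(node1).
Round 4 fires rule 3, giving mammal(node1).
mammal(node1) first appears in round 4.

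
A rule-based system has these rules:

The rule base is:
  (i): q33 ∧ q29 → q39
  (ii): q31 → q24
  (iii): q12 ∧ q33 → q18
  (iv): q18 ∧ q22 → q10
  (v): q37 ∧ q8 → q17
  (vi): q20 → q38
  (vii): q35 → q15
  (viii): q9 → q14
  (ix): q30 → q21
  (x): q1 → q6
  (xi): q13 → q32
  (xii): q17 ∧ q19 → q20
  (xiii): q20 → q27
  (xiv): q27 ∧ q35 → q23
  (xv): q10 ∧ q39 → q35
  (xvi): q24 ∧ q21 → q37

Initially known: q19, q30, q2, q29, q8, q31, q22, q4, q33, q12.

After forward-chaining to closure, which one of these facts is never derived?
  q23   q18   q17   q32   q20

q32

Round 1: (i) [q33 ∧ q29 → q39]; (ii) [q31 → q24]; (iii) [q12 ∧ q33 → q18]; (ix) [q30 → q21]. Adds q39, q24, q18, q21.
Round 2: (iv) [q18 ∧ q22 → q10]; (xvi) [q24 ∧ q21 → q37]. Adds q10, q37.
Round 3: (v) [q37 ∧ q8 → q17]; (xv) [q10 ∧ q39 → q35]. Adds q17, q35.
Round 4: (vii) [q35 → q15]; (xii) [q17 ∧ q19 → q20]. Adds q15, q20.
Round 5: (vi) [q20 → q38]; (xiii) [q20 → q27]. Adds q38, q27.
Round 6: (xiv) [q27 ∧ q35 → q23]. Adds q23.
Derived: q18 (round 1), q20 (round 4), q17 (round 3), q23 (round 6). q32 never appears in any round.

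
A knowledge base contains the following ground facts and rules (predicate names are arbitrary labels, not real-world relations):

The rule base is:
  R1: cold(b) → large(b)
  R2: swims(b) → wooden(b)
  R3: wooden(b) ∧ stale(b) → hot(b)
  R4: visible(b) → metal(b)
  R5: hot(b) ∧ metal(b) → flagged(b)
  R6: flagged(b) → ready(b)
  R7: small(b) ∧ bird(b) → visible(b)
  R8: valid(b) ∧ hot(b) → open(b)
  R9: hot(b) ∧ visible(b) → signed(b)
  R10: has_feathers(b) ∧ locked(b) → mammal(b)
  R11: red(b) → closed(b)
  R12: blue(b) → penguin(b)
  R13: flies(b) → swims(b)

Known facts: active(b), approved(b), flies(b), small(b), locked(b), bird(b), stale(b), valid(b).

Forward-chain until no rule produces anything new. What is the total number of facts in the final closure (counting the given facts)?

17

[1] R7 [small(b) ∧ bird(b) → visible(b)]; R13 [flies(b) → swims(b)]. ⇒ new: visible(b), swims(b).
[2] R2 [swims(b) → wooden(b)]; R4 [visible(b) → metal(b)]. ⇒ new: wooden(b), metal(b).
[3] R3 [wooden(b) ∧ stale(b) → hot(b)]. ⇒ new: hot(b).
[4] R5 [hot(b) ∧ metal(b) → flagged(b)]; R8 [valid(b) ∧ hot(b) → open(b)]; R9 [hot(b) ∧ visible(b) → signed(b)]. ⇒ new: flagged(b), open(b), signed(b).
[5] R6 [flagged(b) → ready(b)]. ⇒ new: ready(b).
Closure: {active(b), approved(b), bird(b), flagged(b), flies(b), hot(b), locked(b), metal(b), open(b), ready(b), signed(b), small(b), stale(b), swims(b), valid(b), visible(b), wooden(b)} — 17 facts.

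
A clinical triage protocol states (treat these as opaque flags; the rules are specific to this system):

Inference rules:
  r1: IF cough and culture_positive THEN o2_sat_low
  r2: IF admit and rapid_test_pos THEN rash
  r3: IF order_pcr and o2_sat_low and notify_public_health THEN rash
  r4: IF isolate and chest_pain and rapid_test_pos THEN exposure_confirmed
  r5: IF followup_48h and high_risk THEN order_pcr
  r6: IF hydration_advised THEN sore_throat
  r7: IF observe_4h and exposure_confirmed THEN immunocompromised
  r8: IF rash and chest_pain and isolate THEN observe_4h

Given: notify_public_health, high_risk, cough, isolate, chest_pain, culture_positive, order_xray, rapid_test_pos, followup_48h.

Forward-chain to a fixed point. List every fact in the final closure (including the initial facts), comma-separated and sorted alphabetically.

Round 1 fires r1, r4, r5, giving o2_sat_low, exposure_confirmed, order_pcr.
Round 2 fires r3, giving rash.
Round 3 fires r8, giving observe_4h.
Round 4 fires r7, giving immunocompromised.

chest_pain, cough, culture_positive, exposure_confirmed, followup_48h, high_risk, immunocompromised, isolate, notify_public_health, o2_sat_low, observe_4h, order_pcr, order_xray, rapid_test_pos, rash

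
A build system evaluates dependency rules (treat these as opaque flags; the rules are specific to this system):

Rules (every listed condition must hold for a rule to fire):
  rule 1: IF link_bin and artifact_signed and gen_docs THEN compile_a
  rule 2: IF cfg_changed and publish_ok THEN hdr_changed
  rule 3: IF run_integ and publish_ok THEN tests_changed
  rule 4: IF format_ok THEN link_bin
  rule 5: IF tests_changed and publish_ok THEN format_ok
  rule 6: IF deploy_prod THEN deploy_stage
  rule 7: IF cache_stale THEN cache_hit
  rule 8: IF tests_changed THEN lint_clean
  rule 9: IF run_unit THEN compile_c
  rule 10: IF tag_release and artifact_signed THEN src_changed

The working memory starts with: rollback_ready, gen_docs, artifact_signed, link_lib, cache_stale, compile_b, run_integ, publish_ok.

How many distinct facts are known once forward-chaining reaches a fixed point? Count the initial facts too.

14

Round 1 — rule 3, rule 7, derive tests_changed, cache_hit.
Round 2 — rule 5, rule 8, derive format_ok, lint_clean.
Round 3 — rule 4, derive link_bin.
Round 4 — rule 1, derive compile_a.
Closure: {artifact_signed, cache_hit, cache_stale, compile_a, compile_b, format_ok, gen_docs, link_bin, link_lib, lint_clean, publish_ok, rollback_ready, run_integ, tests_changed} — 14 facts.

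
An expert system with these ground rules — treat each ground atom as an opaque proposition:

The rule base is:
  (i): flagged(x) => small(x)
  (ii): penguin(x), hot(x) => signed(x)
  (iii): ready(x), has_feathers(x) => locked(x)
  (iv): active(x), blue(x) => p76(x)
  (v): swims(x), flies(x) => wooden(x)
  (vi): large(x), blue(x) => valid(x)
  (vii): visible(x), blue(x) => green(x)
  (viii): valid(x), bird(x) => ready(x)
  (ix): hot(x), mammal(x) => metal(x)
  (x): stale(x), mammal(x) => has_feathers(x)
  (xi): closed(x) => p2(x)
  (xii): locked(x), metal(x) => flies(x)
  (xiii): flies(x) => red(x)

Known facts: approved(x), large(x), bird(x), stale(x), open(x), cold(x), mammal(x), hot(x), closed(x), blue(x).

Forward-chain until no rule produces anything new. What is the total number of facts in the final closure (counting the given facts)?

18

Round 1: (vi) [large(x), blue(x) => valid(x)]; (ix) [hot(x), mammal(x) => metal(x)]; (x) [stale(x), mammal(x) => has_feathers(x)]; (xi) [closed(x) => p2(x)]. New: valid(x), metal(x), has_feathers(x), p2(x).
Round 2: (viii) [valid(x), bird(x) => ready(x)]. New: ready(x).
Round 3: (iii) [ready(x), has_feathers(x) => locked(x)]. New: locked(x).
Round 4: (xii) [locked(x), metal(x) => flies(x)]. New: flies(x).
Round 5: (xiii) [flies(x) => red(x)]. New: red(x).
Closure: {approved(x), bird(x), blue(x), closed(x), cold(x), flies(x), has_feathers(x), hot(x), large(x), locked(x), mammal(x), metal(x), open(x), p2(x), ready(x), red(x), stale(x), valid(x)} — 18 facts.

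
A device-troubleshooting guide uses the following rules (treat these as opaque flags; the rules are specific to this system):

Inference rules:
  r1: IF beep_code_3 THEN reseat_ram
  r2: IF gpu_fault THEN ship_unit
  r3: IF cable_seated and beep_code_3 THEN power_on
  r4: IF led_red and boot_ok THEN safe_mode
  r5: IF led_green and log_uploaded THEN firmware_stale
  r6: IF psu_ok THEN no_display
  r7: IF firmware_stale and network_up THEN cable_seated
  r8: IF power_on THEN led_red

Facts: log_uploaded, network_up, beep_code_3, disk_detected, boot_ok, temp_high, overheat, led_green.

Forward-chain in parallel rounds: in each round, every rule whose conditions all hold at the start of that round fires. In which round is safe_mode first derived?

Round 1 — r1, r5, derive reseat_ram, firmware_stale.
Round 2 — r7, derive cable_seated.
Round 3 — r3, derive power_on.
Round 4 — r8, derive led_red.
Round 5 — r4, derive safe_mode.
safe_mode first appears in round 5.

5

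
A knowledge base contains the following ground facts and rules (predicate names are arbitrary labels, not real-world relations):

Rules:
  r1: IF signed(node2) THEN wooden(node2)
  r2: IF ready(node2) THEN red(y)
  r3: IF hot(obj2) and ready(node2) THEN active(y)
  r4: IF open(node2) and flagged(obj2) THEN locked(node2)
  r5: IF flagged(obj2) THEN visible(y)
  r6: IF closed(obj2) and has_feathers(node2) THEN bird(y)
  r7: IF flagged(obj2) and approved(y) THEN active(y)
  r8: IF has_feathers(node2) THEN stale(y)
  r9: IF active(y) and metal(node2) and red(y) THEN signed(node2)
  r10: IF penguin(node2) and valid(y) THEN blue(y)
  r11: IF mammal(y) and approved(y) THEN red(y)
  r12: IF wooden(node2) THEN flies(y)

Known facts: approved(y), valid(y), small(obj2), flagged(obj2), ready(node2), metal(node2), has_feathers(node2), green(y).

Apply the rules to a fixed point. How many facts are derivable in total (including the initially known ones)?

15

[1] r2 [IF ready(node2) THEN red(y)]; r5 [IF flagged(obj2) THEN visible(y)]; r7 [IF flagged(obj2) and approved(y) THEN active(y)]; r8 [IF has_feathers(node2) THEN stale(y)]. ⇒ new: red(y), visible(y), active(y), stale(y).
[2] r9 [IF active(y) and metal(node2) and red(y) THEN signed(node2)]. ⇒ new: signed(node2).
[3] r1 [IF signed(node2) THEN wooden(node2)]. ⇒ new: wooden(node2).
[4] r12 [IF wooden(node2) THEN flies(y)]. ⇒ new: flies(y).
Closure: {active(y), approved(y), flagged(obj2), flies(y), green(y), has_feathers(node2), metal(node2), ready(node2), red(y), signed(node2), small(obj2), stale(y), valid(y), visible(y), wooden(node2)} — 15 facts.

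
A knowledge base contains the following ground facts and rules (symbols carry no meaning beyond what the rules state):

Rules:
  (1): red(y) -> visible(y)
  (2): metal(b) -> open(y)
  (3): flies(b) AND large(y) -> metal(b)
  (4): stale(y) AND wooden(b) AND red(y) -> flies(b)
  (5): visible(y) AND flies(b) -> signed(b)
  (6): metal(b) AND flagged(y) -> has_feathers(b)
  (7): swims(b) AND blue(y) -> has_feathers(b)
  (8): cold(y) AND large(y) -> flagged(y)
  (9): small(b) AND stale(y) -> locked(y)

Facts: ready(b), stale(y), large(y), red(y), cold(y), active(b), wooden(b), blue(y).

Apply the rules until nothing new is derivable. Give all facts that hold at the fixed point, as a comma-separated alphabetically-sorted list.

Round 1: (1) [red(y) -> visible(y)]; (4) [stale(y) AND wooden(b) AND red(y) -> flies(b)]; (8) [cold(y) AND large(y) -> flagged(y)]. Adds visible(y), flies(b), flagged(y).
Round 2: (3) [flies(b) AND large(y) -> metal(b)]; (5) [visible(y) AND flies(b) -> signed(b)]. Adds metal(b), signed(b).
Round 3: (2) [metal(b) -> open(y)]; (6) [metal(b) AND flagged(y) -> has_feathers(b)]. Adds open(y), has_feathers(b).

active(b), blue(y), cold(y), flagged(y), flies(b), has_feathers(b), large(y), metal(b), open(y), ready(b), red(y), signed(b), stale(y), visible(y), wooden(b)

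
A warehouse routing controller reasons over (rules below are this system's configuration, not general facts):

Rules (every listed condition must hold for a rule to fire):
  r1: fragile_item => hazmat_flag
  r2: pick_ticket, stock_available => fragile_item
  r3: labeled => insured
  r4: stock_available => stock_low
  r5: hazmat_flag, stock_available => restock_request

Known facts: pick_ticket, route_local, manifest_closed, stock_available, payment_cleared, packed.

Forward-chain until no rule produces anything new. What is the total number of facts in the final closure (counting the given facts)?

10

Round 1 fires r2, r4, giving fragile_item, stock_low.
Round 2 fires r1, giving hazmat_flag.
Round 3 fires r5, giving restock_request.
Closure: {fragile_item, hazmat_flag, manifest_closed, packed, payment_cleared, pick_ticket, restock_request, route_local, stock_available, stock_low} — 10 facts.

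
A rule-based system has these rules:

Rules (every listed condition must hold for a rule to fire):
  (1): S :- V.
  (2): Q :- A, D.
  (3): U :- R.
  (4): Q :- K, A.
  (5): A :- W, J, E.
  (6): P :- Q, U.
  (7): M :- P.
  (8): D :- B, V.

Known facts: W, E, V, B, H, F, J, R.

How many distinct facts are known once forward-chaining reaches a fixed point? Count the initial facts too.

15

Round 1: (1) [S :- V.]; (3) [U :- R.]; (5) [A :- W, J, E.]; (8) [D :- B, V.]. Adds S, U, A, D.
Round 2: (2) [Q :- A, D.]. Adds Q.
Round 3: (6) [P :- Q, U.]. Adds P.
Round 4: (7) [M :- P.]. Adds M.
Closure: {A, B, D, E, F, H, J, M, P, Q, R, S, U, V, W} — 15 facts.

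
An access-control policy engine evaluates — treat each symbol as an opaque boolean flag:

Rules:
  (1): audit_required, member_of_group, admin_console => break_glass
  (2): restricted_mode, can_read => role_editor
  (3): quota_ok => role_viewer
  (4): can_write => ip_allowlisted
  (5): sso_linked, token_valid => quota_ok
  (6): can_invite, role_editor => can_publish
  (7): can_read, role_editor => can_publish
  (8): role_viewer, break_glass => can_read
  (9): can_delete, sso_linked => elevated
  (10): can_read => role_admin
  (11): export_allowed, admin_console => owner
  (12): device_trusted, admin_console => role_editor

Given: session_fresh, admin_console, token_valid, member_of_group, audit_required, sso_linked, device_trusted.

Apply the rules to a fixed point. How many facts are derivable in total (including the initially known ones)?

Round 1 — (1), (5), (12), derive break_glass, quota_ok, role_editor.
Round 2 — (3), derive role_viewer.
Round 3 — (8), derive can_read.
Round 4 — (7), (10), derive can_publish, role_admin.
Closure: {admin_console, audit_required, break_glass, can_publish, can_read, device_trusted, member_of_group, quota_ok, role_admin, role_editor, role_viewer, session_fresh, sso_linked, token_valid} — 14 facts.

14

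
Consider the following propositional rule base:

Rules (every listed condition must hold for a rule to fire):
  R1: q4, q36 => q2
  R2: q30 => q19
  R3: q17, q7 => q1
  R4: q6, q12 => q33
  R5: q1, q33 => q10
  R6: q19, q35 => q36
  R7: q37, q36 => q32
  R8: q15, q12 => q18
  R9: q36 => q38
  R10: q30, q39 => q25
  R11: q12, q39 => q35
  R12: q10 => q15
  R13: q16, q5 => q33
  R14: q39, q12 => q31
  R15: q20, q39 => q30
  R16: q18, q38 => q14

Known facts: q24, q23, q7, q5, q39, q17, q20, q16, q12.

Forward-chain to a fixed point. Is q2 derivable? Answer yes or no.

Round 1: R3 [q17, q7 => q1]; R11 [q12, q39 => q35]; R13 [q16, q5 => q33]; R14 [q39, q12 => q31]; R15 [q20, q39 => q30]. New: q1, q35, q33, q31, q30.
Round 2: R2 [q30 => q19]; R5 [q1, q33 => q10]; R10 [q30, q39 => q25]. New: q19, q10, q25.
Round 3: R6 [q19, q35 => q36]; R12 [q10 => q15]. New: q36, q15.
Round 4: R8 [q15, q12 => q18]; R9 [q36 => q38]. New: q18, q38.
Round 5: R16 [q18, q38 => q14]. New: q14.
Fixed point reached. q2 is concluded only by R1; R1 needs q4 (never derived).

no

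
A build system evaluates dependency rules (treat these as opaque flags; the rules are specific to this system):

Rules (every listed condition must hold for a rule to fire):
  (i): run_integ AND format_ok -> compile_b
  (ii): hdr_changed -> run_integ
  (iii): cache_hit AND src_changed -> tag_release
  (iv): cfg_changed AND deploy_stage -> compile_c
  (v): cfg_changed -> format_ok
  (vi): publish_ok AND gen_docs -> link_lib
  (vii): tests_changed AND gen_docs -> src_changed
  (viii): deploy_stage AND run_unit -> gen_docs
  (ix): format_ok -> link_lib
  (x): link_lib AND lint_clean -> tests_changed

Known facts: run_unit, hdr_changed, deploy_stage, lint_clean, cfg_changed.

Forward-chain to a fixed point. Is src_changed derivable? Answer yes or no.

Round 1 fires (ii), (iv), (v), (viii), giving run_integ, compile_c, format_ok, gen_docs.
Round 2 fires (i), (ix), giving compile_b, link_lib.
Round 3 fires (x), giving tests_changed.
Round 4 fires (vii), giving src_changed.
src_changed appears in round 4, so it is derivable.

yes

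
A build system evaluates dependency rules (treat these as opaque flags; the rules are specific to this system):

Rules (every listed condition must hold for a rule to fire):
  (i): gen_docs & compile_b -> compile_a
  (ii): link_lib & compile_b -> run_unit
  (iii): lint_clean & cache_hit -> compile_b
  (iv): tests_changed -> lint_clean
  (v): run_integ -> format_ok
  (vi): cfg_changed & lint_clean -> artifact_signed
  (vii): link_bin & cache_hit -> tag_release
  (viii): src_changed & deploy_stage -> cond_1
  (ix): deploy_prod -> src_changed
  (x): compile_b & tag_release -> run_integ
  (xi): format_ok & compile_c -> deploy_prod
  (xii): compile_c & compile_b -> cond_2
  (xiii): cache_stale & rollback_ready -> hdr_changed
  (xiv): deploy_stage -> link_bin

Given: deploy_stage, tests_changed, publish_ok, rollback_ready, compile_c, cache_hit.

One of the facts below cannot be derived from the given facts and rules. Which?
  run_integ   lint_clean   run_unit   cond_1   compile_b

run_unit

Round 1: (iv) [tests_changed -> lint_clean]; (xiv) [deploy_stage -> link_bin]. Adds lint_clean, link_bin.
Round 2: (iii) [lint_clean & cache_hit -> compile_b]; (vii) [link_bin & cache_hit -> tag_release]. Adds compile_b, tag_release.
Round 3: (x) [compile_b & tag_release -> run_integ]; (xii) [compile_c & compile_b -> cond_2]. Adds run_integ, cond_2.
Round 4: (v) [run_integ -> format_ok]. Adds format_ok.
Round 5: (xi) [format_ok & compile_c -> deploy_prod]. Adds deploy_prod.
Round 6: (ix) [deploy_prod -> src_changed]. Adds src_changed.
Round 7: (viii) [src_changed & deploy_stage -> cond_1]. Adds cond_1.
Derived: lint_clean (round 1), compile_b (round 2), run_integ (round 3), cond_1 (round 7). run_unit never appears in any round.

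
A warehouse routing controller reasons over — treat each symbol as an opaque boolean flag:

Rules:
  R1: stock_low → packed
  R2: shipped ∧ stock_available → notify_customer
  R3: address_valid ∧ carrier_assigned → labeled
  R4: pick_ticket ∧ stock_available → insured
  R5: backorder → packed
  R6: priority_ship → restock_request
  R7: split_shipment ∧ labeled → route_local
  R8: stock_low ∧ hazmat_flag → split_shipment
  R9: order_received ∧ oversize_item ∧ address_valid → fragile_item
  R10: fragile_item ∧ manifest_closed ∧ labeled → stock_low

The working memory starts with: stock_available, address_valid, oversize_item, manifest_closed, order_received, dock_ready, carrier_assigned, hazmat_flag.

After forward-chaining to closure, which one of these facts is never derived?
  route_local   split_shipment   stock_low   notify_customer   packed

Round 1 — R3, R9, derive labeled, fragile_item.
Round 2 — R10, derive stock_low.
Round 3 — R1, R8, derive packed, split_shipment.
Round 4 — R7, derive route_local.
Derived: stock_low (round 2), packed (round 3), route_local (round 4), split_shipment (round 3). notify_customer never appears in any round.

notify_customer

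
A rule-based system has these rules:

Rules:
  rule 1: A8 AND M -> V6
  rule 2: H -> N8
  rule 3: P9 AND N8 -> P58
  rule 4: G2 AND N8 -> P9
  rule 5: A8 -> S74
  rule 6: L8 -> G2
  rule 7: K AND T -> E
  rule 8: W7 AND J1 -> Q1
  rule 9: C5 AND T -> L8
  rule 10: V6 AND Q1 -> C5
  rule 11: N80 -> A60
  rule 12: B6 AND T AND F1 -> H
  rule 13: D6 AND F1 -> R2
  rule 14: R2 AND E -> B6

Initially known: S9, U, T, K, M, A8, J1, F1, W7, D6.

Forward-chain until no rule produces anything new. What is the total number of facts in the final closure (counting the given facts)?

Round 1 — rule 1, rule 5, rule 7, rule 8, rule 13, derive V6, S74, E, Q1, R2.
Round 2 — rule 10, rule 14, derive C5, B6.
Round 3 — rule 9, rule 12, derive L8, H.
Round 4 — rule 2, rule 6, derive N8, G2.
Round 5 — rule 4, derive P9.
Round 6 — rule 3, derive P58.
Closure: {A8, B6, C5, D6, E, F1, G2, H, J1, K, L8, M, N8, P58, P9, Q1, R2, S74, S9, T, U, V6, W7} — 23 facts.

23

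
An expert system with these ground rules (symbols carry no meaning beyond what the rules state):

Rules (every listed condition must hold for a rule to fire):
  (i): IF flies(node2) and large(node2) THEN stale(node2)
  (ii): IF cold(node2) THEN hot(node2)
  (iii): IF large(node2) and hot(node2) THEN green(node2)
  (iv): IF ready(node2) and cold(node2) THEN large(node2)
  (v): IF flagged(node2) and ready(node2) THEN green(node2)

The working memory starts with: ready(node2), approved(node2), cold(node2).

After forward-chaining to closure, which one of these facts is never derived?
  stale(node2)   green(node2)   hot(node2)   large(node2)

Round 1: (ii) [IF cold(node2) THEN hot(node2)]; (iv) [IF ready(node2) and cold(node2) THEN large(node2)]. New: hot(node2), large(node2).
Round 2: (iii) [IF large(node2) and hot(node2) THEN green(node2)]. New: green(node2).
Derived: green(node2) (round 2), large(node2) (round 1), hot(node2) (round 1). stale(node2) never appears in any round.

stale(node2)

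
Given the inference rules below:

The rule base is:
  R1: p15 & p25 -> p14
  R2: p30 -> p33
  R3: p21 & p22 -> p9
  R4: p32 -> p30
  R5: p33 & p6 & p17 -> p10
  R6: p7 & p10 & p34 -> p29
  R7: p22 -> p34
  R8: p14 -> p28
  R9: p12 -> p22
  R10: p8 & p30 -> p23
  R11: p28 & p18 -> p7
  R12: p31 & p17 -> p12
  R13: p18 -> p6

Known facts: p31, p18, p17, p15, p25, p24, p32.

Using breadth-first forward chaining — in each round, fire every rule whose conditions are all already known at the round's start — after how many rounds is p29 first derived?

Round 1 — R1, R4, R12, R13, derive p14, p30, p12, p6.
Round 2 — R2, R8, R9, derive p33, p28, p22.
Round 3 — R5, R7, R11, derive p10, p34, p7.
Round 4 — R6, derive p29.
p29 first appears in round 4.

4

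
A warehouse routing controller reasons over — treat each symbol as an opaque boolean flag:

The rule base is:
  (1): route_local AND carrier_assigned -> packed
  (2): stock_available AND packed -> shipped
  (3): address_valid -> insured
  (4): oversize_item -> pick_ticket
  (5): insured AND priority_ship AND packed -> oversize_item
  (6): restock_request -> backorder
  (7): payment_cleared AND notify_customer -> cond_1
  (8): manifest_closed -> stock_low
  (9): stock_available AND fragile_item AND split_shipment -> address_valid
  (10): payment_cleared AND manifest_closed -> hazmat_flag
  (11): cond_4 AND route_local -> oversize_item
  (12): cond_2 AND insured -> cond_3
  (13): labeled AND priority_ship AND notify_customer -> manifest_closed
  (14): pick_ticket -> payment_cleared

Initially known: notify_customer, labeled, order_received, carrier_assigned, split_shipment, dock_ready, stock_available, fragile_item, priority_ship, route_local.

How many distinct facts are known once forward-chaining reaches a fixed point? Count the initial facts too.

Round 1: (1) [route_local AND carrier_assigned -> packed]; (9) [stock_available AND fragile_item AND split_shipment -> address_valid]; (13) [labeled AND priority_ship AND notify_customer -> manifest_closed]. Adds packed, address_valid, manifest_closed.
Round 2: (2) [stock_available AND packed -> shipped]; (3) [address_valid -> insured]; (8) [manifest_closed -> stock_low]. Adds shipped, insured, stock_low.
Round 3: (5) [insured AND priority_ship AND packed -> oversize_item]. Adds oversize_item.
Round 4: (4) [oversize_item -> pick_ticket]. Adds pick_ticket.
Round 5: (14) [pick_ticket -> payment_cleared]. Adds payment_cleared.
Round 6: (7) [payment_cleared AND notify_customer -> cond_1]; (10) [payment_cleared AND manifest_closed -> hazmat_flag]. Adds cond_1, hazmat_flag.
Closure: {address_valid, carrier_assigned, cond_1, dock_ready, fragile_item, hazmat_flag, insured, labeled, manifest_closed, notify_customer, order_received, oversize_item, packed, payment_cleared, pick_ticket, priority_ship, route_local, shipped, split_shipment, stock_available, stock_low} — 21 facts.

21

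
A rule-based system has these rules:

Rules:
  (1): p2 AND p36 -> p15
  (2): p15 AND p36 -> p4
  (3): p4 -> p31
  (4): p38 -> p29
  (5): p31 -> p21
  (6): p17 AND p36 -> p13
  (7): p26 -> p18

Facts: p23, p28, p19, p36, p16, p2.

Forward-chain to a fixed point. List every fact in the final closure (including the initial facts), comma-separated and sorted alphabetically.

Round 1: (1) [p2 AND p36 -> p15]. New: p15.
Round 2: (2) [p15 AND p36 -> p4]. New: p4.
Round 3: (3) [p4 -> p31]. New: p31.
Round 4: (5) [p31 -> p21]. New: p21.

p15, p16, p19, p2, p21, p23, p28, p31, p36, p4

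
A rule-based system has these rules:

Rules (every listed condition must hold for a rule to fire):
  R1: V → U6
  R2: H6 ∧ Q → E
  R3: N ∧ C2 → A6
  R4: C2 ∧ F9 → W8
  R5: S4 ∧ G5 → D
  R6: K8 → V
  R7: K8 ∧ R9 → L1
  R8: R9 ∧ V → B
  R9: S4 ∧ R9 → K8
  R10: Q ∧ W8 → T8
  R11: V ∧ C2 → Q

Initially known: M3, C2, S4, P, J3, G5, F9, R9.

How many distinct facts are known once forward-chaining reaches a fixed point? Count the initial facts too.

Round 1: R4 [C2 ∧ F9 → W8]; R5 [S4 ∧ G5 → D]; R9 [S4 ∧ R9 → K8]. New: W8, D, K8.
Round 2: R6 [K8 → V]; R7 [K8 ∧ R9 → L1]. New: V, L1.
Round 3: R1 [V → U6]; R8 [R9 ∧ V → B]; R11 [V ∧ C2 → Q]. New: U6, B, Q.
Round 4: R10 [Q ∧ W8 → T8]. New: T8.
Closure: {B, C2, D, F9, G5, J3, K8, L1, M3, P, Q, R9, S4, T8, U6, V, W8} — 17 facts.

17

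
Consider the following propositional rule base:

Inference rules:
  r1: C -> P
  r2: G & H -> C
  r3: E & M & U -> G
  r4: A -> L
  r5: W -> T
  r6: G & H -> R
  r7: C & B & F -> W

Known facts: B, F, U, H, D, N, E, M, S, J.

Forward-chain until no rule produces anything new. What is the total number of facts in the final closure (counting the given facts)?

Round 1 — r3, derive G.
Round 2 — r2, r6, derive C, R.
Round 3 — r1, r7, derive P, W.
Round 4 — r5, derive T.
Closure: {B, C, D, E, F, G, H, J, M, N, P, R, S, T, U, W} — 16 facts.

16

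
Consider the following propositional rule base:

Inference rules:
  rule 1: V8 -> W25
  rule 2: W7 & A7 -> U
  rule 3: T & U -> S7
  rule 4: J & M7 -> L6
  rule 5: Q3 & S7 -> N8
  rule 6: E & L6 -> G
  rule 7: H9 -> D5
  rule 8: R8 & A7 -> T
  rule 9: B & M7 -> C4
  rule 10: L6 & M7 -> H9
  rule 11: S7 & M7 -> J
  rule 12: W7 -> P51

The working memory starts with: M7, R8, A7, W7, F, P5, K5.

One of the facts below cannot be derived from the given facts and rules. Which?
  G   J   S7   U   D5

G

Round 1 — rule 2, rule 8, rule 12, derive U, T, P51.
Round 2 — rule 3, derive S7.
Round 3 — rule 11, derive J.
Round 4 — rule 4, derive L6.
Round 5 — rule 10, derive H9.
Round 6 — rule 7, derive D5.
Derived: D5 (round 6), U (round 1), S7 (round 2), J (round 3). G never appears in any round.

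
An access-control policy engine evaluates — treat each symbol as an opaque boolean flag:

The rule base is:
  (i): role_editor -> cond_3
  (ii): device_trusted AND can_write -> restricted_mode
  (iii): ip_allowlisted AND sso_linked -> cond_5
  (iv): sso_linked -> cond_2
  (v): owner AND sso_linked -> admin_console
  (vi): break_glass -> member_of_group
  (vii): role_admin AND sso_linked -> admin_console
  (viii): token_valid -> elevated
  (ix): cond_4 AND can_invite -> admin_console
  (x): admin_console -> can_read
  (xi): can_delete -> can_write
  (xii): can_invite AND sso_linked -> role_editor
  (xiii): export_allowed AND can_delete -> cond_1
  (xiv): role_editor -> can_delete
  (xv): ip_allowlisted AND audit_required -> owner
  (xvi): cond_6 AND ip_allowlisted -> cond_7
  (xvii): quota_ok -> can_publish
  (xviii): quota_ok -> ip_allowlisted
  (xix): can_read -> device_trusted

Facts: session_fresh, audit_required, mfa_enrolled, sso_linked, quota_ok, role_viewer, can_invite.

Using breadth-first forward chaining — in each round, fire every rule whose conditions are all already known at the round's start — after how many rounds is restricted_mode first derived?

6

Round 1: (iv) [sso_linked -> cond_2]; (xii) [can_invite AND sso_linked -> role_editor]; (xvii) [quota_ok -> can_publish]; (xviii) [quota_ok -> ip_allowlisted]. New: cond_2, role_editor, can_publish, ip_allowlisted.
Round 2: (i) [role_editor -> cond_3]; (iii) [ip_allowlisted AND sso_linked -> cond_5]; (xiv) [role_editor -> can_delete]; (xv) [ip_allowlisted AND audit_required -> owner]. New: cond_3, cond_5, can_delete, owner.
Round 3: (v) [owner AND sso_linked -> admin_console]; (xi) [can_delete -> can_write]. New: admin_console, can_write.
Round 4: (x) [admin_console -> can_read]. New: can_read.
Round 5: (xix) [can_read -> device_trusted]. New: device_trusted.
Round 6: (ii) [device_trusted AND can_write -> restricted_mode]. New: restricted_mode.
restricted_mode first appears in round 6.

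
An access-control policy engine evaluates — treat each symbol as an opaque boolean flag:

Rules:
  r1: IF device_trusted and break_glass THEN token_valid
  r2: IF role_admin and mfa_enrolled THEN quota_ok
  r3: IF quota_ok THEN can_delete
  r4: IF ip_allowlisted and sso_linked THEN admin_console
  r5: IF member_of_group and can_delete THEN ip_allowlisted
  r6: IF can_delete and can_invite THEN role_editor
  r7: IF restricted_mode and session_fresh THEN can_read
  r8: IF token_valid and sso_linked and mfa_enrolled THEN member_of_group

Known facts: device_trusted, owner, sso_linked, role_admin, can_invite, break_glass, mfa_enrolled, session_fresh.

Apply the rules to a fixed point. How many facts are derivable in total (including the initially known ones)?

Round 1: r1 [IF device_trusted and break_glass THEN token_valid]; r2 [IF role_admin and mfa_enrolled THEN quota_ok]. New: token_valid, quota_ok.
Round 2: r3 [IF quota_ok THEN can_delete]; r8 [IF token_valid and sso_linked and mfa_enrolled THEN member_of_group]. New: can_delete, member_of_group.
Round 3: r5 [IF member_of_group and can_delete THEN ip_allowlisted]; r6 [IF can_delete and can_invite THEN role_editor]. New: ip_allowlisted, role_editor.
Round 4: r4 [IF ip_allowlisted and sso_linked THEN admin_console]. New: admin_console.
Closure: {admin_console, break_glass, can_delete, can_invite, device_trusted, ip_allowlisted, member_of_group, mfa_enrolled, owner, quota_ok, role_admin, role_editor, session_fresh, sso_linked, token_valid} — 15 facts.

15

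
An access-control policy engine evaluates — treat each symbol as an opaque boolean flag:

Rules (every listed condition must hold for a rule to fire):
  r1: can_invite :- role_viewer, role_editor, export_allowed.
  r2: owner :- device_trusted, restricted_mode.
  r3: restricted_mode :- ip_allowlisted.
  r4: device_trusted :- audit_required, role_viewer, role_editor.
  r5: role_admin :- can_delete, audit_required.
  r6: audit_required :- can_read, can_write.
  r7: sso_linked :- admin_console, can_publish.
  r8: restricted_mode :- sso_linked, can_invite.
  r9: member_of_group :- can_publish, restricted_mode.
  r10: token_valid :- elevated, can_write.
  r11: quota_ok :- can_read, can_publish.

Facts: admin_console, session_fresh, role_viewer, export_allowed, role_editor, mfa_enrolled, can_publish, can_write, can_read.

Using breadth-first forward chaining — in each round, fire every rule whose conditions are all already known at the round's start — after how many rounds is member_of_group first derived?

[1] r1 [can_invite :- role_viewer, role_editor, export_allowed.]; r6 [audit_required :- can_read, can_write.]; r7 [sso_linked :- admin_console, can_publish.]; r11 [quota_ok :- can_read, can_publish.]. ⇒ new: can_invite, audit_required, sso_linked, quota_ok.
[2] r4 [device_trusted :- audit_required, role_viewer, role_editor.]; r8 [restricted_mode :- sso_linked, can_invite.]. ⇒ new: device_trusted, restricted_mode.
[3] r2 [owner :- device_trusted, restricted_mode.]; r9 [member_of_group :- can_publish, restricted_mode.]. ⇒ new: owner, member_of_group.
member_of_group first appears in round 3.

3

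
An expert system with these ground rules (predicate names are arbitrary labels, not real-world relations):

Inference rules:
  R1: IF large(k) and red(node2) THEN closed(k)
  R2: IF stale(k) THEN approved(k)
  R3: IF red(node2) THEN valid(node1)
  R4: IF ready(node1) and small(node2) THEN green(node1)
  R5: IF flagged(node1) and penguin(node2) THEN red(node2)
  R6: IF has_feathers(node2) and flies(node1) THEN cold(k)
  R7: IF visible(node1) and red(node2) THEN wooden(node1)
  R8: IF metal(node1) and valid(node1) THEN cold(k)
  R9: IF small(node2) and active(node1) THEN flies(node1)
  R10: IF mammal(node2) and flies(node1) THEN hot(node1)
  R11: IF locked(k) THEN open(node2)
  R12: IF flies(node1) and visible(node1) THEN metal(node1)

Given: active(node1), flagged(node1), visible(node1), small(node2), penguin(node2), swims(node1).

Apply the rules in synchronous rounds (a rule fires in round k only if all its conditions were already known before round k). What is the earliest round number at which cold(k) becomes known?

3

Round 1 fires R5, R9, giving red(node2), flies(node1).
Round 2 fires R3, R7, R12, giving valid(node1), wooden(node1), metal(node1).
Round 3 fires R8, giving cold(k).
cold(k) first appears in round 3.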